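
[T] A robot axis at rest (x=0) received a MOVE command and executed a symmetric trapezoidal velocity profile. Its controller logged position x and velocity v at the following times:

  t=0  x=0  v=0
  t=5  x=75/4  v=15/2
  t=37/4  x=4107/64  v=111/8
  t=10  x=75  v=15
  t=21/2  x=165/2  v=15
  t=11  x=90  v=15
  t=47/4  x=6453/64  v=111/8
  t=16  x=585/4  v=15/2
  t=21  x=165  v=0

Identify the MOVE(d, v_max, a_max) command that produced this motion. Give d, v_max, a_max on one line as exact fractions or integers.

final state: t=21, x=165, v=0 → d = 165
a_max = (15/2−0)/(5−0) = 3/2
max v = 15 over t∈[10,11] → v_max = 15
check: 15·(10+1) = 165 ✓

d=165 v_max=15 a_max=3/2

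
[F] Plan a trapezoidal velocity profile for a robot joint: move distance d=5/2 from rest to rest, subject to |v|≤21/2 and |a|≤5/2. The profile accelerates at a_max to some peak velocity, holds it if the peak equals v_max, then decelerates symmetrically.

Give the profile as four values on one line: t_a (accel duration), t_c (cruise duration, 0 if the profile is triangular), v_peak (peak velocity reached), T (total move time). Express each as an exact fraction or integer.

t_a=1 t_c=0 v_peak=5/2 T=2

v_max²/a_max = (21/2)²/(5/2) = 441/10
5/2 < 441/10 ⇒ no cruise
v_peak = √(5/2·5/2) = √(25/4) = 5/2
t_a = (5/2)/(5/2) = 1; t_c = 0
T = 2·1 = 2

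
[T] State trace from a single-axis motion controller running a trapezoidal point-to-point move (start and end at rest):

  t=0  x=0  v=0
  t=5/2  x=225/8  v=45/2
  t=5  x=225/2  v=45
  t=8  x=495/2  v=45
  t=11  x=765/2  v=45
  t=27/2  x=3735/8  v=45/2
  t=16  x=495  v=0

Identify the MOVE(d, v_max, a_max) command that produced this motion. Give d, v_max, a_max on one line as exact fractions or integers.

final state: t=16, x=495, v=0 → d = 495
a_max = (45/2−0)/(5/2−0) = 9
max v = 45 over t∈[5,11] → v_max = 45
check: 45·(5+6) = 495 ✓

d=495 v_max=45 a_max=9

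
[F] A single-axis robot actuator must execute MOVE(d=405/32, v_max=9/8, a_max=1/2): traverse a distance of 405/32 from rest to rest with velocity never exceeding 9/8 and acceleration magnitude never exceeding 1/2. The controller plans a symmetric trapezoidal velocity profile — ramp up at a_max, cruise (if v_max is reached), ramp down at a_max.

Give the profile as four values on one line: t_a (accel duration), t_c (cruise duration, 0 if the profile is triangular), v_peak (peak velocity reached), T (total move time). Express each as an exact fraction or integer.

t_a=9/4 t_c=9 v_peak=9/8 T=27/2

(v_max)²/a_max = (9/8)²/(1/2) = 81/32
405/32 ≥ 81/32 → trapezoidal
t_a = (9/8)/(1/2) = 9/4; v_peak = 9/8
d_cruise = 405/32 − 81/32 = 81/8; t_c = (81/8)/(9/8) = 9
T = 2·9/4 + 9 = 27/2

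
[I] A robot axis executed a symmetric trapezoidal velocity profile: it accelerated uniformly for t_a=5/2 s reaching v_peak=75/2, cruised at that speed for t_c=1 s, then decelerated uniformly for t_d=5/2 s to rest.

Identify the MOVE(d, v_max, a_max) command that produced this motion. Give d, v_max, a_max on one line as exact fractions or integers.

d=525/4 v_max=75/2 a_max=15

a_max = (75/2)/(5/2) = 15
d_a = ½·75/2·5/2 = 375/8; d_c = 75/2·1 = 75/2
d = 2·375/8 + 75/2 = 525/4
t_c = 1 > 0 so v_max = 75/2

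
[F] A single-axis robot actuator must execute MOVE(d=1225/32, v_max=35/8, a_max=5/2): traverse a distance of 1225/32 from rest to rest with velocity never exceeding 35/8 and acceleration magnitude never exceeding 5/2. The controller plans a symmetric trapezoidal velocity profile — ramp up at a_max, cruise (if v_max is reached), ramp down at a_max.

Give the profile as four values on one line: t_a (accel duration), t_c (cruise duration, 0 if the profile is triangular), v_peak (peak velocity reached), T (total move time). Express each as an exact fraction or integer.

(v_max)²/a_max = (35/8)²/(5/2) = 245/32
1225/32 ≥ 245/32 → trapezoidal
t_a = (35/8)/(5/2) = 7/4; v_peak = 35/8
d_cruise = 1225/32 − 245/32 = 245/8; t_c = (245/8)/(35/8) = 7
T = 2·7/4 + 7 = 21/2

t_a=7/4 t_c=7 v_peak=35/8 T=21/2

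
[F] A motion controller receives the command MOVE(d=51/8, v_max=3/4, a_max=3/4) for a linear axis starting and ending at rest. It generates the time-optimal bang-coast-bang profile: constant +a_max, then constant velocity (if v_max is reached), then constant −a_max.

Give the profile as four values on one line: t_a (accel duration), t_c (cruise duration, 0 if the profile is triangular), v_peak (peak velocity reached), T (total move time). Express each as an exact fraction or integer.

(v_max)²/a_max = (3/4)²/(3/4) = 3/4
51/8 ≥ 3/4 ⇒ cruise phase
t_a = (3/4)/(3/4) = 1; v_peak = 3/4
d_cruise = 51/8 − 3/4 = 45/8; t_c = (45/8)/(3/4) = 15/2
T = 2·1 + 15/2 = 19/2

t_a=1 t_c=15/2 v_peak=3/4 T=19/2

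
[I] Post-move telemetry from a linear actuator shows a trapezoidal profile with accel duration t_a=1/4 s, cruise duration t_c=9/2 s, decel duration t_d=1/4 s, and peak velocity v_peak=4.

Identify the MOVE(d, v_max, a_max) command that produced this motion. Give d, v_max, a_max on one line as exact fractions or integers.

d=19 v_max=4 a_max=16

a_max = 4/(1/4) = 16
d_a = ½·4·1/4 = 1/2; d_c = 4·9/2 = 18
d = 2·1/2 + 18 = 19
t_c = 9/2 > 0 so v_max = 4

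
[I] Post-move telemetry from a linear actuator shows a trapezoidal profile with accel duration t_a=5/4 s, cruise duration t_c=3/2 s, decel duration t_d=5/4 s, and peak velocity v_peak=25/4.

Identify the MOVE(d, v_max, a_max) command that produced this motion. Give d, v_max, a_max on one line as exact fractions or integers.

a_max = (25/4)/(5/4) = 5
d_a = ½·25/4·5/4 = 125/32; d_c = 25/4·3/2 = 75/8
d = 2·125/32 + 75/8 = 275/16
t_c = 3/2 > 0 so v_max = 25/4

d=275/16 v_max=25/4 a_max=5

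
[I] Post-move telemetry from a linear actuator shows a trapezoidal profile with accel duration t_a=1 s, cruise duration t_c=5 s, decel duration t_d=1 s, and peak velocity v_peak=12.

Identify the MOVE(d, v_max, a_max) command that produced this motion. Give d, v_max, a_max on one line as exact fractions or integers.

a_max = 12/1 = 12
d_a = ½·12·1 = 6; d_c = 12·5 = 60
d = 2·6 + 60 = 72
t_c = 5 > 0 ⇒ limit active, v_max = 12

d=72 v_max=12 a_max=12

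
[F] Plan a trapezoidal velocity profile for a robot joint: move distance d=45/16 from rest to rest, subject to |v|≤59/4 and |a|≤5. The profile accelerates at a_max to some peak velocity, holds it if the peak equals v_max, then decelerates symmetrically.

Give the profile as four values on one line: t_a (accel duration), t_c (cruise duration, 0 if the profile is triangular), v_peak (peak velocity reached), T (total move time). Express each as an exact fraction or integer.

t_a=3/4 t_c=0 v_peak=15/4 T=3/2

v_max²/a_max = (59/4)²/5 = 3481/80
45/16 < 3481/80 so t_c = 0
v_peak = √(45/16·5) = √(225/16) = 15/4
t_a = (15/4)/5 = 3/4; t_c = 0
T = 2·3/4 = 3/2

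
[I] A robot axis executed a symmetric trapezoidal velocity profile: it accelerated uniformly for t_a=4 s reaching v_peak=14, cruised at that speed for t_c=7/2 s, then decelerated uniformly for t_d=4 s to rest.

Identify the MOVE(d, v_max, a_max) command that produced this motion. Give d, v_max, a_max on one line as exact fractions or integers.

d=105 v_max=14 a_max=7/2

a_max = 14/4 = 7/2
d_a = ½·14·4 = 28; d_c = 14·7/2 = 49
d = 2·28 + 49 = 105
t_c = 7/2 > 0 ⇒ limit active, v_max = 14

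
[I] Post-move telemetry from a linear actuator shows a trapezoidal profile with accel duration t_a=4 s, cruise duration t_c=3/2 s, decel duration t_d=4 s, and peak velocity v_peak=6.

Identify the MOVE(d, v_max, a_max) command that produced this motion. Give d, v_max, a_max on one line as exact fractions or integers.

a_max = 6/4 = 3/2
d_a = ½·6·4 = 12; d_c = 6·3/2 = 9
d = 2·12 + 9 = 33
t_c = 3/2 > 0 so v_max = 6

d=33 v_max=6 a_max=3/2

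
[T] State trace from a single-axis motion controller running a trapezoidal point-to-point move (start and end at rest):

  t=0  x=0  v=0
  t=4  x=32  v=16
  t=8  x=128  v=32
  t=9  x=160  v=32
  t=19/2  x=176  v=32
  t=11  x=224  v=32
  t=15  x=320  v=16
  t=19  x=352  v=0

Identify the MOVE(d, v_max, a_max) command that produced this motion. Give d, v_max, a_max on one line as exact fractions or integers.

d=352 v_max=32 a_max=4

final state: t=19, x=352, v=0 → d = 352
a_max = (16−0)/(4−0) = 4
max v = 32 over t∈[8,11] → v_max = 32
check: 32·(8+3) = 352 ✓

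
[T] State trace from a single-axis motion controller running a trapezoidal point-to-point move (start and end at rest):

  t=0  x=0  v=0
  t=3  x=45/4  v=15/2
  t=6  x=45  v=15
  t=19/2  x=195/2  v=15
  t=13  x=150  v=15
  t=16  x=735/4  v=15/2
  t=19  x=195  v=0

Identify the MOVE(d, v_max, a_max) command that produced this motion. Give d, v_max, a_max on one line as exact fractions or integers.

d=195 v_max=15 a_max=5/2

final state: t=19, x=195, v=0 → d = 195
a_max = (15/2−0)/(3−0) = 5/2
max v = 15 over t∈[6,13] → v_max = 15
check: 15·(6+7) = 195 ✓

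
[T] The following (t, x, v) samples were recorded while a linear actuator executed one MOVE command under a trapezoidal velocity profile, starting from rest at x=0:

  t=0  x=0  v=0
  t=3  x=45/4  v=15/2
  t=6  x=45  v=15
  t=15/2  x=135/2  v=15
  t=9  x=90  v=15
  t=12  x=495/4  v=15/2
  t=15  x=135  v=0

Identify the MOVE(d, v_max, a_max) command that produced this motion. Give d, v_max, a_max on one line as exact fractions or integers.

final state: t=15, x=135, v=0 → d = 135
a_max = (15/2−0)/(3−0) = 5/2
max v = 15 over t∈[6,9] → v_max = 15
check: 15·(6+3) = 135 ✓

d=135 v_max=15 a_max=5/2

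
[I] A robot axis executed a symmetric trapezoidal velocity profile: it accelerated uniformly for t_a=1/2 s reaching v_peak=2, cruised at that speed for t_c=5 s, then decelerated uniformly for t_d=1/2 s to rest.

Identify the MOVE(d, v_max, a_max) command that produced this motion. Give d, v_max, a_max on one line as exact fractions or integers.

d=11 v_max=2 a_max=4

a_max = 2/(1/2) = 4
d_a = ½·2·1/2 = 1/2; d_c = 2·5 = 10
d = 2·1/2 + 10 = 11
t_c = 5 > 0 → v_max = v_peak = 2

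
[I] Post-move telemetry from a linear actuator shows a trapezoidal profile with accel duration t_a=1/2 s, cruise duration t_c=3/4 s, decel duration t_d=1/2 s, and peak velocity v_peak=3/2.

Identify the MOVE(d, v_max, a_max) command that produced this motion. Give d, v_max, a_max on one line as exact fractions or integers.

a_max = (3/2)/(1/2) = 3
d_a = ½·3/2·1/2 = 3/8; d_c = 3/2·3/4 = 9/8
d = 2·3/8 + 9/8 = 15/8
t_c = 3/4 > 0 so v_max = 3/2

d=15/8 v_max=3/2 a_max=3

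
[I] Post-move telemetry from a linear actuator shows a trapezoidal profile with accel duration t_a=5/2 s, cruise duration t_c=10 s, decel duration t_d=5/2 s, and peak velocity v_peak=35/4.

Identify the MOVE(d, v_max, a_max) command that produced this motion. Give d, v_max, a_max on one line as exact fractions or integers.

a_max = (35/4)/(5/2) = 7/2
d_a = ½·35/4·5/2 = 175/16; d_c = 35/4·10 = 175/2
d = 2·175/16 + 175/2 = 875/8
t_c = 10 > 0 so v_max = 35/4

d=875/8 v_max=35/4 a_max=7/2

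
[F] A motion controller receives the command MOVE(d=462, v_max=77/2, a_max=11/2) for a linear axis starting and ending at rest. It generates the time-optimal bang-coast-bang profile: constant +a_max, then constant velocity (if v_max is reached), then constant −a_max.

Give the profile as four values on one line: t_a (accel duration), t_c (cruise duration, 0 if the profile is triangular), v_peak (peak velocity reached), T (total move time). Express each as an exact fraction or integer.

t_a=7 t_c=5 v_peak=77/2 T=19

v_max²/a_max = (77/2)²/(11/2) = 539/2
462 ≥ 539/2 → trapezoidal
t_a = (77/2)/(11/2) = 7; v_peak = 77/2
d_cruise = 462 − 539/2 = 385/2; t_c = (385/2)/(77/2) = 5
T = 2·7 + 5 = 19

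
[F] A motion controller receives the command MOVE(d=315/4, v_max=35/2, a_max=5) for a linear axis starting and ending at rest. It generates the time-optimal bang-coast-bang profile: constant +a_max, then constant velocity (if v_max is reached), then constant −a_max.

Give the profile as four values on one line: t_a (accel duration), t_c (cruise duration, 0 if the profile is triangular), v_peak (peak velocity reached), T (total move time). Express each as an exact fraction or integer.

(v_max)²/a_max = (35/2)²/5 = 245/4
315/4 ≥ 245/4 so v_max reached
t_a = (35/2)/5 = 7/2; v_peak = 35/2
d_cruise = 315/4 − 245/4 = 35/2; t_c = (35/2)/(35/2) = 1
T = 2·7/2 + 1 = 8

t_a=7/2 t_c=1 v_peak=35/2 T=8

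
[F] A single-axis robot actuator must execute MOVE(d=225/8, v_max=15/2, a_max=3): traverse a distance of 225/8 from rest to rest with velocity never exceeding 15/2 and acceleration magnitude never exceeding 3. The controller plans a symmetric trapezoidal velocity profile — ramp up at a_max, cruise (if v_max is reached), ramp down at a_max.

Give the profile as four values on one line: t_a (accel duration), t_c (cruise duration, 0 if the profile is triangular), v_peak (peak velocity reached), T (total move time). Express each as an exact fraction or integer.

(v_max)²/a_max = (15/2)²/3 = 75/4
225/8 ≥ 75/4 so v_max reached
t_a = (15/2)/3 = 5/2; v_peak = 15/2
d_cruise = 225/8 − 75/4 = 75/8; t_c = (75/8)/(15/2) = 5/4
T = 2·5/2 + 5/4 = 25/4

t_a=5/2 t_c=5/4 v_peak=15/2 T=25/4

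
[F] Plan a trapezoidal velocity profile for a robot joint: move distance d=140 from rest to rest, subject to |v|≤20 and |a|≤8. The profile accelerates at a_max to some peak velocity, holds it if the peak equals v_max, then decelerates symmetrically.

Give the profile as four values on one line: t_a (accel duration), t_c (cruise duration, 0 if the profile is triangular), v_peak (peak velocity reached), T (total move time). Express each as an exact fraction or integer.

vₘ²/aₘ = 20²/8 = 50
140 ≥ 50 ⇒ cruise phase
t_a = 20/8 = 5/2; v_peak = 20
d_cruise = 140 − 50 = 90; t_c = 90/20 = 9/2
T = 2·5/2 + 9/2 = 19/2

t_a=5/2 t_c=9/2 v_peak=20 T=19/2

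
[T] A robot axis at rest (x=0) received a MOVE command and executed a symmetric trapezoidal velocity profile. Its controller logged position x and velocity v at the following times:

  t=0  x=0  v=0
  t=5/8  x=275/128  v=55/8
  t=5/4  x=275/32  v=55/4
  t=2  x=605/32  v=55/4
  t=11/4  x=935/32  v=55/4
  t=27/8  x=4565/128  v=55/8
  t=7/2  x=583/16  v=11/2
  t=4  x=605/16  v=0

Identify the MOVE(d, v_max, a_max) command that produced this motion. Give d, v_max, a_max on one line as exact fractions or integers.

final state: t=4, x=605/16, v=0 → d = 605/16
a_max = (55/8−0)/(5/8−0) = 11
max v = 55/4 over t∈[5/4,11/4] → v_max = 55/4
check: 55/4·(5/4+3/2) = 605/16 ✓

d=605/16 v_max=55/4 a_max=11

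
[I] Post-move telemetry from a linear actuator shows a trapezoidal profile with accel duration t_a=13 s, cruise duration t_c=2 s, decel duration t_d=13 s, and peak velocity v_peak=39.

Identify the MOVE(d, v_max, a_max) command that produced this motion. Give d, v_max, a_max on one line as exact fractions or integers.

a_max = 39/13 = 3
d_a = ½·39·13 = 507/2; d_c = 39·2 = 78
d = 2·507/2 + 78 = 585
t_c = 2 > 0 → v_max = v_peak = 39

d=585 v_max=39 a_max=3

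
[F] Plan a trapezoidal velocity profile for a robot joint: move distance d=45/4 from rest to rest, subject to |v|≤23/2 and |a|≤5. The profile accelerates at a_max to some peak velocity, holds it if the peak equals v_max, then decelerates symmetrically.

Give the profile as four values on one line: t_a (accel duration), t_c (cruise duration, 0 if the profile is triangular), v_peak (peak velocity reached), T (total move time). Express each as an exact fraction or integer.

t_a=3/2 t_c=0 v_peak=15/2 T=3

(v_max)²/a_max = (23/2)²/5 = 529/20
45/4 < 529/20 so t_c = 0
v_peak = √(45/4·5) = √(225/4) = 15/2
t_a = (15/2)/5 = 3/2; t_c = 0
T = 2·3/2 = 3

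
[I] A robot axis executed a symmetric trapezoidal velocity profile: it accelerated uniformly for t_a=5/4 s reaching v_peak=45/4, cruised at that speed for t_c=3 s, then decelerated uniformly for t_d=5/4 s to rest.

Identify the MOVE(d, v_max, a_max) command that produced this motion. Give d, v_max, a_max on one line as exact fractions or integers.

d=765/16 v_max=45/4 a_max=9

a_max = (45/4)/(5/4) = 9
d_a = ½·45/4·5/4 = 225/32; d_c = 45/4·3 = 135/4
d = 2·225/32 + 135/4 = 765/16
t_c = 3 > 0 so v_max = 45/4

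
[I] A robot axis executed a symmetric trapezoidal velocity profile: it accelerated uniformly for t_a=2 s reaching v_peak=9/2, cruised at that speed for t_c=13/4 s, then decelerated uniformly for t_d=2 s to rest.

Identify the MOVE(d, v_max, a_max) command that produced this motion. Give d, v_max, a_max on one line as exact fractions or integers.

a_max = (9/2)/2 = 9/4
d_a = ½·9/2·2 = 9/2; d_c = 9/2·13/4 = 117/8
d = 2·9/2 + 117/8 = 189/8
t_c = 13/4 > 0 → v_max = v_peak = 9/2

d=189/8 v_max=9/2 a_max=9/4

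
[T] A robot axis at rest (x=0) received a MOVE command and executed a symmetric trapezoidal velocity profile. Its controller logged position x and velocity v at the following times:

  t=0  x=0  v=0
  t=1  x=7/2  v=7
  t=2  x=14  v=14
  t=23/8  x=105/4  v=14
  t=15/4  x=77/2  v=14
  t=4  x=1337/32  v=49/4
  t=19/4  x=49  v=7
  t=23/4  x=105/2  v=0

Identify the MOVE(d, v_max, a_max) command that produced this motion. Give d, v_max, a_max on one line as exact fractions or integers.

d=105/2 v_max=14 a_max=7

final state: t=23/4, x=105/2, v=0 → d = 105/2
a_max = (7−0)/(1−0) = 7
max v = 14 over t∈[2,15/4] → v_max = 14
check: 14·(2+7/4) = 105/2 ✓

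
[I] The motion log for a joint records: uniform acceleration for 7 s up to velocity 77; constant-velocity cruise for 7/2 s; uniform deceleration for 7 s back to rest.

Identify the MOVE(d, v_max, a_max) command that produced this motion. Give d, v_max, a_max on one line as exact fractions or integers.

d=1617/2 v_max=77 a_max=11

a_max = 77/7 = 11
d_a = ½·77·7 = 539/2; d_c = 77·7/2 = 539/2
d = 2·539/2 + 539/2 = 1617/2
t_c = 7/2 > 0 ⇒ limit active, v_max = 77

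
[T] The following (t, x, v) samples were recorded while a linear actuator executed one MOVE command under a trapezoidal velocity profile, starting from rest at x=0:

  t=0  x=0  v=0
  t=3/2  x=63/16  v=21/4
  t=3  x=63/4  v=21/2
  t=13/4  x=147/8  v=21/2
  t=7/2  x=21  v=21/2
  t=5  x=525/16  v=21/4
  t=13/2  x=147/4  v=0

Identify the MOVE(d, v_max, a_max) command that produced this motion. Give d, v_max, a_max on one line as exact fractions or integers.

final state: t=13/2, x=147/4, v=0 → d = 147/4
a_max = (21/4−0)/(3/2−0) = 7/2
max v = 21/2 over t∈[3,7/2] → v_max = 21/2
check: 21/2·(3+1/2) = 147/4 ✓

d=147/4 v_max=21/2 a_max=7/2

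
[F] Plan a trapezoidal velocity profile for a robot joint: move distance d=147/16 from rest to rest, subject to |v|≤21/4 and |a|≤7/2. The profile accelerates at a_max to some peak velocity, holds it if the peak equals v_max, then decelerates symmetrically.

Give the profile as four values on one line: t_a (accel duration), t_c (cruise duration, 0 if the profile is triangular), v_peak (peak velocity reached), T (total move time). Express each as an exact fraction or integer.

t_a=3/2 t_c=1/4 v_peak=21/4 T=13/4

vₘ²/aₘ = (21/4)²/(7/2) = 63/8
147/16 ≥ 63/8 → trapezoidal
t_a = (21/4)/(7/2) = 3/2; v_peak = 21/4
d_cruise = 147/16 − 63/8 = 21/16; t_c = (21/16)/(21/4) = 1/4
T = 2·3/2 + 1/4 = 13/4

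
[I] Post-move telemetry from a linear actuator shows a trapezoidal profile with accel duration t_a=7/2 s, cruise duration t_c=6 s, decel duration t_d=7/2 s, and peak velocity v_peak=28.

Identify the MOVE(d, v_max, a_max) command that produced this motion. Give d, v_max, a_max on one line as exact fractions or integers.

a_max = 28/(7/2) = 8
d_a = ½·28·7/2 = 49; d_c = 28·6 = 168
d = 2·49 + 168 = 266
t_c = 6 > 0 ⇒ limit active, v_max = 28

d=266 v_max=28 a_max=8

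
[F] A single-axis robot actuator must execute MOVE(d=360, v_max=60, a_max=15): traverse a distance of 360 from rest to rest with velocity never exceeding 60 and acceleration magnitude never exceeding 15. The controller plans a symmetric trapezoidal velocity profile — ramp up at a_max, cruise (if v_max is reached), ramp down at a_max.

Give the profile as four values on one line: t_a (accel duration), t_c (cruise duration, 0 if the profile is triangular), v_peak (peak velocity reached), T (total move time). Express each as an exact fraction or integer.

(v_max)²/a_max = 60²/15 = 240
360 ≥ 240 ⇒ cruise phase
t_a = 60/15 = 4; v_peak = 60
d_cruise = 360 − 240 = 120; t_c = 120/60 = 2
T = 2·4 + 2 = 10

t_a=4 t_c=2 v_peak=60 T=10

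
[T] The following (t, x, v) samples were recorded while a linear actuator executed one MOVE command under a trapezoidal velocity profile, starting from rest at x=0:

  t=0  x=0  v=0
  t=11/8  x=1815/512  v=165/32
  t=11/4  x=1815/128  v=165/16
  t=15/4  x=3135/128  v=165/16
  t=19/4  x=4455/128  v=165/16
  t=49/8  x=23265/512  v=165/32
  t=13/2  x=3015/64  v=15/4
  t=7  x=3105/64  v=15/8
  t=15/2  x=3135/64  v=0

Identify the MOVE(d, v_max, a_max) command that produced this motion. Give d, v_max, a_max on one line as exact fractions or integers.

final state: t=15/2, x=3135/64, v=0 → d = 3135/64
a_max = (165/32−0)/(11/8−0) = 15/4
max v = 165/16 over t∈[11/4,19/4] → v_max = 165/16
check: 165/16·(11/4+2) = 3135/64 ✓

d=3135/64 v_max=165/16 a_max=15/4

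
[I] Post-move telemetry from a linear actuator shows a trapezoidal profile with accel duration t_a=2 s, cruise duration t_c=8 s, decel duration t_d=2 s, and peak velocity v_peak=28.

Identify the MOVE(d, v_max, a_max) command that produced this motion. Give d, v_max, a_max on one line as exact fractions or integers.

d=280 v_max=28 a_max=14

a_max = 28/2 = 14
d_a = ½·28·2 = 28; d_c = 28·8 = 224
d = 2·28 + 224 = 280
t_c = 8 > 0 so v_max = 28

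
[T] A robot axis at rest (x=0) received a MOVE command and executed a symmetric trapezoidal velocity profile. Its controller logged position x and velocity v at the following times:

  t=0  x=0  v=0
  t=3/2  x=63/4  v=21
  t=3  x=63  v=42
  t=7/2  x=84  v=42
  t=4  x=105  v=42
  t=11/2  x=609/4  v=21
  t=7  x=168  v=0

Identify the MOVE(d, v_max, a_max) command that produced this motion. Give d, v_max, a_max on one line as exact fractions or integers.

final state: t=7, x=168, v=0 → d = 168
a_max = (21−0)/(3/2−0) = 14
max v = 42 over t∈[3,4] → v_max = 42
check: 42·(3+1) = 168 ✓

d=168 v_max=42 a_max=14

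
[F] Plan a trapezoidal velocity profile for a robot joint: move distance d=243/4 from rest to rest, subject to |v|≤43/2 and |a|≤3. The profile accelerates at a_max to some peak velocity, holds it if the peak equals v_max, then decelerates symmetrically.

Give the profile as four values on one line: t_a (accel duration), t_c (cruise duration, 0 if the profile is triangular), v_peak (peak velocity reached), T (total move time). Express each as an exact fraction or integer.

t_a=9/2 t_c=0 v_peak=27/2 T=9

v_max²/a_max = (43/2)²/3 = 1849/12
243/4 < 1849/12 so t_c = 0
v_peak = √(243/4·3) = √(729/4) = 27/2
t_a = (27/2)/3 = 9/2; t_c = 0
T = 2·9/2 = 9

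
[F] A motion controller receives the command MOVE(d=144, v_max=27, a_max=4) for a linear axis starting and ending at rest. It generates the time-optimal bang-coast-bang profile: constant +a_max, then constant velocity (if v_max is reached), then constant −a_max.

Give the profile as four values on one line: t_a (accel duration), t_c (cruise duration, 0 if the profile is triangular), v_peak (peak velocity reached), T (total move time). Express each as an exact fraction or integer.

(v_max)²/a_max = 27²/4 = 729/4
144 < 729/4 so t_c = 0
v_peak = √(144·4) = √576 = 24
t_a = 24/4 = 6; t_c = 0
T = 2·6 = 12

t_a=6 t_c=0 v_peak=24 T=12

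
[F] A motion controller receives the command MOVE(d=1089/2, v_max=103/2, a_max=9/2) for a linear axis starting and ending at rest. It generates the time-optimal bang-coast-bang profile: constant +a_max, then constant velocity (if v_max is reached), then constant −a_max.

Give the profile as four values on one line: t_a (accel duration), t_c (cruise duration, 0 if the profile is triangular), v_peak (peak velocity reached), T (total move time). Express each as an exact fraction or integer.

v_max²/a_max = (103/2)²/(9/2) = 10609/18
1089/2 < 10609/18 → triangular
v_peak = √(1089/2·9/2) = √(9801/4) = 99/2
t_a = (99/2)/(9/2) = 11; t_c = 0
T = 2·11 = 22

t_a=11 t_c=0 v_peak=99/2 T=22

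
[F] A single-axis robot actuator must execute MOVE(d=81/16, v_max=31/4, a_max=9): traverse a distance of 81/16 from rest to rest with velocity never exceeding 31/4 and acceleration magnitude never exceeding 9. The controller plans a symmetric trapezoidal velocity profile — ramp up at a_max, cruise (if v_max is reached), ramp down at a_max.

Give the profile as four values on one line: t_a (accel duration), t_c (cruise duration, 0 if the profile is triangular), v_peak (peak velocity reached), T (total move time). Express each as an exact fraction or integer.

t_a=3/4 t_c=0 v_peak=27/4 T=3/2

v_max²/a_max = (31/4)²/9 = 961/144
81/16 < 961/144 → triangular
v_peak = √(81/16·9) = √(729/16) = 27/4
t_a = (27/4)/9 = 3/4; t_c = 0
T = 2·3/4 = 3/2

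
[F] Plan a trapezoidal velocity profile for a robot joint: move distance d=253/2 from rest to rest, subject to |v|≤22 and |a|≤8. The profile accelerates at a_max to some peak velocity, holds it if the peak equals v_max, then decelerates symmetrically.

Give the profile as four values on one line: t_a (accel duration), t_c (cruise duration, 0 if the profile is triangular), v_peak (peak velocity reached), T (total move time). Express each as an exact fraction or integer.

v_max²/a_max = 22²/8 = 121/2
253/2 ≥ 121/2 → trapezoidal
t_a = 22/8 = 11/4; v_peak = 22
d_cruise = 253/2 − 121/2 = 66; t_c = 66/22 = 3
T = 2·11/4 + 3 = 17/2

t_a=11/4 t_c=3 v_peak=22 T=17/2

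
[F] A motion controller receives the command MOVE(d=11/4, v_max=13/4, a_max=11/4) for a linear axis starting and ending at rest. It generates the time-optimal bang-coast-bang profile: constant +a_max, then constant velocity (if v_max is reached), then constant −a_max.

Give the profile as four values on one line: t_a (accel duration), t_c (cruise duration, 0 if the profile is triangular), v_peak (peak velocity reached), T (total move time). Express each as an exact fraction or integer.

t_a=1 t_c=0 v_peak=11/4 T=2

(v_max)²/a_max = (13/4)²/(11/4) = 169/44
11/4 < 169/44 ⇒ no cruise
v_peak = √(11/4·11/4) = √(121/16) = 11/4
t_a = (11/4)/(11/4) = 1; t_c = 0
T = 2·1 = 2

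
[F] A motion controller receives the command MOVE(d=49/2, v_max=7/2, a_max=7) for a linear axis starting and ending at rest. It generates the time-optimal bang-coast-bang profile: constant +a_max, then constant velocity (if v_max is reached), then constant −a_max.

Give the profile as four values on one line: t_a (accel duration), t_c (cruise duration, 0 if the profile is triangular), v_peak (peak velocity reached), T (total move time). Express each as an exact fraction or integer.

t_a=1/2 t_c=13/2 v_peak=7/2 T=15/2

v_max²/a_max = (7/2)²/7 = 7/4
49/2 ≥ 7/4 so v_max reached
t_a = (7/2)/7 = 1/2; v_peak = 7/2
d_cruise = 49/2 − 7/4 = 91/4; t_c = (91/4)/(7/2) = 13/2
T = 2·1/2 + 13/2 = 15/2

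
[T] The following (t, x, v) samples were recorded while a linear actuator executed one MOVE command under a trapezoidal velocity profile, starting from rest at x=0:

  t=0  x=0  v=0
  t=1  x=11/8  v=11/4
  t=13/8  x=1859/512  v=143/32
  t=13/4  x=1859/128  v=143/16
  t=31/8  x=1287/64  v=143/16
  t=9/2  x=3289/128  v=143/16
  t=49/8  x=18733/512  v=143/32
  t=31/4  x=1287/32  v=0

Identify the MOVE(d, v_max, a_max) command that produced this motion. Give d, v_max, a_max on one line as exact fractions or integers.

final state: t=31/4, x=1287/32, v=0 → d = 1287/32
a_max = (11/4−0)/(1−0) = 11/4
max v = 143/16 over t∈[13/4,9/2] → v_max = 143/16
check: 143/16·(13/4+5/4) = 1287/32 ✓

d=1287/32 v_max=143/16 a_max=11/4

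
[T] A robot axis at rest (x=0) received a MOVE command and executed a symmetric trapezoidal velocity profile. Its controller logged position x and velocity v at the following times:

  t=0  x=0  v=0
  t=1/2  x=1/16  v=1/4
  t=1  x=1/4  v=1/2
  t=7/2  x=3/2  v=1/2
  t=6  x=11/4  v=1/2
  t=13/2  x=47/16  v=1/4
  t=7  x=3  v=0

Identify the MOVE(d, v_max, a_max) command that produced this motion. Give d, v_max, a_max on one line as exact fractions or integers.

d=3 v_max=1/2 a_max=1/2

final state: t=7, x=3, v=0 → d = 3
a_max = (1/4−0)/(1/2−0) = 1/2
max v = 1/2 over t∈[1,6] → v_max = 1/2
check: 1/2·(1+5) = 3 ✓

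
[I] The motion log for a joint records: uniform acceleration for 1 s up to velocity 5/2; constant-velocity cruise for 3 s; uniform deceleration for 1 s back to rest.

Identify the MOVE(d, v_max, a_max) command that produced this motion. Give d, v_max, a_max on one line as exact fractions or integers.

a_max = (5/2)/1 = 5/2
d_a = ½·5/2·1 = 5/4; d_c = 5/2·3 = 15/2
d = 2·5/4 + 15/2 = 10
t_c = 3 > 0 ⇒ limit active, v_max = 5/2

d=10 v_max=5/2 a_max=5/2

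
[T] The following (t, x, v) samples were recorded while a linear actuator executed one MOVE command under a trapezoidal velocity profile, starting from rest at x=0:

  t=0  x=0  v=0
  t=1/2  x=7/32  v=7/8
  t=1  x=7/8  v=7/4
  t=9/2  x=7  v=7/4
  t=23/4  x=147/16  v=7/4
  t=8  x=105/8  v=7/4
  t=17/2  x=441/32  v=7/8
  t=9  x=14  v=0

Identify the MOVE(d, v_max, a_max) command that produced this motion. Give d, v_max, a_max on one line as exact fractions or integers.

final state: t=9, x=14, v=0 → d = 14
a_max = (7/8−0)/(1/2−0) = 7/4
max v = 7/4 over t∈[1,8] → v_max = 7/4
check: 7/4·(1+7) = 14 ✓

d=14 v_max=7/4 a_max=7/4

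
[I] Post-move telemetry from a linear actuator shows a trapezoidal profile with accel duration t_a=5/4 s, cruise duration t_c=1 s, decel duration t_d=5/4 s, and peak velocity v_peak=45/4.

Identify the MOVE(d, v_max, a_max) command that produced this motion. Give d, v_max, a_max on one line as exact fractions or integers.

a_max = (45/4)/(5/4) = 9
d_a = ½·45/4·5/4 = 225/32; d_c = 45/4·1 = 45/4
d = 2·225/32 + 45/4 = 405/16
t_c = 1 > 0 ⇒ limit active, v_max = 45/4

d=405/16 v_max=45/4 a_max=9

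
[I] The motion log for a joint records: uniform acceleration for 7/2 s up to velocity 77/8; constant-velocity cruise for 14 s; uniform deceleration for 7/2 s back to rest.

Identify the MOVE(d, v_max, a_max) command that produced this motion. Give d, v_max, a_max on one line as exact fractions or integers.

d=2695/16 v_max=77/8 a_max=11/4

a_max = (77/8)/(7/2) = 11/4
d_a = ½·77/8·7/2 = 539/32; d_c = 77/8·14 = 539/4
d = 2·539/32 + 539/4 = 2695/16
t_c = 14 > 0 so v_max = 77/8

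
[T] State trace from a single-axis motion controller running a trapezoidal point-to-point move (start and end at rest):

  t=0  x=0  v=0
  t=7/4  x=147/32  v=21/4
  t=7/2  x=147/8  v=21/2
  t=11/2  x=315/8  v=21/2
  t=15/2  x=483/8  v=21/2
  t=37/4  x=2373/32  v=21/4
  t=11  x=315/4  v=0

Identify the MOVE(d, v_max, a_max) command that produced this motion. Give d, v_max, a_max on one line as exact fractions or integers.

d=315/4 v_max=21/2 a_max=3

final state: t=11, x=315/4, v=0 → d = 315/4
a_max = (21/4−0)/(7/4−0) = 3
max v = 21/2 over t∈[7/2,15/2] → v_max = 21/2
check: 21/2·(7/2+4) = 315/4 ✓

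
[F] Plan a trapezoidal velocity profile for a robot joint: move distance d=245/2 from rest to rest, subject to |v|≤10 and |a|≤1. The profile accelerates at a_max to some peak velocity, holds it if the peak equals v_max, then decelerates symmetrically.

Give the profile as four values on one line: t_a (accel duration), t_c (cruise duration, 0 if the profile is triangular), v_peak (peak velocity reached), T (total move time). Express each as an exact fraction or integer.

t_a=10 t_c=9/4 v_peak=10 T=89/4

v_max²/a_max = 10²/1 = 100
245/2 ≥ 100 ⇒ cruise phase
t_a = 10/1 = 10; v_peak = 10
d_cruise = 245/2 − 100 = 45/2; t_c = (45/2)/10 = 9/4
T = 2·10 + 9/4 = 89/4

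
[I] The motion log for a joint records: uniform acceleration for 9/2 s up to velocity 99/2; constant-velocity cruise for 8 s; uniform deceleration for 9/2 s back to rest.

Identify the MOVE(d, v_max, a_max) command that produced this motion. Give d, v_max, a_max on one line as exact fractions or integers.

d=2475/4 v_max=99/2 a_max=11

a_max = (99/2)/(9/2) = 11
d_a = ½·99/2·9/2 = 891/8; d_c = 99/2·8 = 396
d = 2·891/8 + 396 = 2475/4
t_c = 8 > 0 so v_max = 99/2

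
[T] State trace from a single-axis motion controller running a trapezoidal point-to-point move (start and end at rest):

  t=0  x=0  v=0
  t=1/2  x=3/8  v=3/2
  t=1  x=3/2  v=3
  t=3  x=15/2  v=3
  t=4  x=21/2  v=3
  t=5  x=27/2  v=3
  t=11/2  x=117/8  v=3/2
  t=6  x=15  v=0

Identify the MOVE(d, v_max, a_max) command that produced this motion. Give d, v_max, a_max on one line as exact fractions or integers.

d=15 v_max=3 a_max=3

final state: t=6, x=15, v=0 → d = 15
a_max = (3/2−0)/(1/2−0) = 3
max v = 3 over t∈[1,5] → v_max = 3
check: 3·(1+4) = 15 ✓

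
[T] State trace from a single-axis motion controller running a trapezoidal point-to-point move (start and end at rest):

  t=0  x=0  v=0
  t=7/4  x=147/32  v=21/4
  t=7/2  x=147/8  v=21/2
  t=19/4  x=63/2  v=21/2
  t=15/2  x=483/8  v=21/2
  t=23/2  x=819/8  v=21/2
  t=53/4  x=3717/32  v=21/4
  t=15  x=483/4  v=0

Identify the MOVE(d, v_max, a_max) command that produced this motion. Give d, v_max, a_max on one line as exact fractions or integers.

d=483/4 v_max=21/2 a_max=3

final state: t=15, x=483/4, v=0 → d = 483/4
a_max = (21/4−0)/(7/4−0) = 3
max v = 21/2 over t∈[7/2,23/2] → v_max = 21/2
check: 21/2·(7/2+8) = 483/4 ✓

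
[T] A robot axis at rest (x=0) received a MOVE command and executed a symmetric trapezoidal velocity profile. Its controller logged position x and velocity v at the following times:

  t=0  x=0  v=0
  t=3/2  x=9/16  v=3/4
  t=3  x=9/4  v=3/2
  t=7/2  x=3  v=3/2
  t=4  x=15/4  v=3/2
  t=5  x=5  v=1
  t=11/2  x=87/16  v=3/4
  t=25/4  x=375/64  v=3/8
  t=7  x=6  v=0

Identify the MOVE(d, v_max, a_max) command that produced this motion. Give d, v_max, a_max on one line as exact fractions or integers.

final state: t=7, x=6, v=0 → d = 6
a_max = (3/4−0)/(3/2−0) = 1/2
max v = 3/2 over t∈[3,4] → v_max = 3/2
check: 3/2·(3+1) = 6 ✓

d=6 v_max=3/2 a_max=1/2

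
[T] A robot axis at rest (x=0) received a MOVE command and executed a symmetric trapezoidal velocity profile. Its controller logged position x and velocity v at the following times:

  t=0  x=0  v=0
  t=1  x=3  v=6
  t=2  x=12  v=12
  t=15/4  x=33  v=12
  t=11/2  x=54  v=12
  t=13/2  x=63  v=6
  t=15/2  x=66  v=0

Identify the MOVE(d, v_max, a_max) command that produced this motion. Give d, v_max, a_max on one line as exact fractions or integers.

d=66 v_max=12 a_max=6

final state: t=15/2, x=66, v=0 → d = 66
a_max = (6−0)/(1−0) = 6
max v = 12 over t∈[2,11/2] → v_max = 12
check: 12·(2+7/2) = 66 ✓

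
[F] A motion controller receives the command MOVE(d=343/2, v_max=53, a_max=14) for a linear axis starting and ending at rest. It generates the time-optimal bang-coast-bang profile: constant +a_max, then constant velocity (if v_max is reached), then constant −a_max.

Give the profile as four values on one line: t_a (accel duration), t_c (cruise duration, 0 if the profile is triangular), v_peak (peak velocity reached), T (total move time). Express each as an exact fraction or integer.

t_a=7/2 t_c=0 v_peak=49 T=7

v_max²/a_max = 53²/14 = 2809/14
343/2 < 2809/14 so t_c = 0
v_peak = √(343/2·14) = √2401 = 49
t_a = 49/14 = 7/2; t_c = 0
T = 2·7/2 = 7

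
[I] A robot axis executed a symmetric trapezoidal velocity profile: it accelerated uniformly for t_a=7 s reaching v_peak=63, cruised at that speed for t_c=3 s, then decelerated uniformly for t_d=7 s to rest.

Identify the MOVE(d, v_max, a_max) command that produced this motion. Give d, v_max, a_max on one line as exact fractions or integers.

d=630 v_max=63 a_max=9

a_max = 63/7 = 9
d_a = ½·63·7 = 441/2; d_c = 63·3 = 189
d = 2·441/2 + 189 = 630
t_c = 3 > 0 ⇒ limit active, v_max = 63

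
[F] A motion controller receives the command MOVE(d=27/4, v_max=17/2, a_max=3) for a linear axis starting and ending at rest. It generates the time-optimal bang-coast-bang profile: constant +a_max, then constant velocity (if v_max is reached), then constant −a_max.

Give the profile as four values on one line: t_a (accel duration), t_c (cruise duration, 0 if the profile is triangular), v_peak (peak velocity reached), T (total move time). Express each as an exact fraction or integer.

v_max²/a_max = (17/2)²/3 = 289/12
27/4 < 289/12 so t_c = 0
v_peak = √(27/4·3) = √(81/4) = 9/2
t_a = (9/2)/3 = 3/2; t_c = 0
T = 2·3/2 = 3

t_a=3/2 t_c=0 v_peak=9/2 T=3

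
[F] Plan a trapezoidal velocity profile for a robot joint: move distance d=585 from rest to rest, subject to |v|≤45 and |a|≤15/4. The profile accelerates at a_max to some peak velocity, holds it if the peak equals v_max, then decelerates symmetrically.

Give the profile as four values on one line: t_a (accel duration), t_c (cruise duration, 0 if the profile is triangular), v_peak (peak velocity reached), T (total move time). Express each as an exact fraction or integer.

t_a=12 t_c=1 v_peak=45 T=25

(v_max)²/a_max = 45²/(15/4) = 540
585 ≥ 540 ⇒ cruise phase
t_a = 45/(15/4) = 12; v_peak = 45
d_cruise = 585 − 540 = 45; t_c = 45/45 = 1
T = 2·12 + 1 = 25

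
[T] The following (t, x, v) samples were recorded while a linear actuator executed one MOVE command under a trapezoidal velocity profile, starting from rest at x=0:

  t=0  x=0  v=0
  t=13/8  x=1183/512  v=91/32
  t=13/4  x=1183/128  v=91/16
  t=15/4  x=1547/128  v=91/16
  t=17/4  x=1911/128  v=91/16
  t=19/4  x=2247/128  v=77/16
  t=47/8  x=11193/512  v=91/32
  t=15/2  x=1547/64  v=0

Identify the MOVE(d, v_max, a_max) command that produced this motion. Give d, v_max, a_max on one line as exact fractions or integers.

d=1547/64 v_max=91/16 a_max=7/4

final state: t=15/2, x=1547/64, v=0 → d = 1547/64
a_max = (91/32−0)/(13/8−0) = 7/4
max v = 91/16 over t∈[13/4,17/4] → v_max = 91/16
check: 91/16·(13/4+1) = 1547/64 ✓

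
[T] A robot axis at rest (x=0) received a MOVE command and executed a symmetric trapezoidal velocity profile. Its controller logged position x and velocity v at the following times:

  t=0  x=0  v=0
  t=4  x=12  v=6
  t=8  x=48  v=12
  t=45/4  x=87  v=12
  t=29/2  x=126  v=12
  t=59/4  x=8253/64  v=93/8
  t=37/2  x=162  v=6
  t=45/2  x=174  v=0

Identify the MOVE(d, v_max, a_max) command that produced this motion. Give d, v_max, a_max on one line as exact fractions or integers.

d=174 v_max=12 a_max=3/2

final state: t=45/2, x=174, v=0 → d = 174
a_max = (6−0)/(4−0) = 3/2
max v = 12 over t∈[8,29/2] → v_max = 12
check: 12·(8+13/2) = 174 ✓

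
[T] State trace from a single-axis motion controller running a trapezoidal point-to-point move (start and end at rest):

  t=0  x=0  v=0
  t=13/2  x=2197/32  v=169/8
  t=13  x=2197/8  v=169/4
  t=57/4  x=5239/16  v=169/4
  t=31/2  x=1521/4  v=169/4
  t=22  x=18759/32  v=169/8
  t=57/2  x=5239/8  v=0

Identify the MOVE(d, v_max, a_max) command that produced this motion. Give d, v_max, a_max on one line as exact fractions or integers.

d=5239/8 v_max=169/4 a_max=13/4

final state: t=57/2, x=5239/8, v=0 → d = 5239/8
a_max = (169/8−0)/(13/2−0) = 13/4
max v = 169/4 over t∈[13,31/2] → v_max = 169/4
check: 169/4·(13+5/2) = 5239/8 ✓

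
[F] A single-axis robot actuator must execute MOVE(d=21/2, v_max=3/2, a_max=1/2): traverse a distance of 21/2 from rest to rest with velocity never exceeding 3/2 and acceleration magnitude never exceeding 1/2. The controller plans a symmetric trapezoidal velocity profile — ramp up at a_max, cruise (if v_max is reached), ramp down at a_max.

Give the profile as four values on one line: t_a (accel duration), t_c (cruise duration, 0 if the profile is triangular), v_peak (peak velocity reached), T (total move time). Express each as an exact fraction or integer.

t_a=3 t_c=4 v_peak=3/2 T=10

(v_max)²/a_max = (3/2)²/(1/2) = 9/2
21/2 ≥ 9/2 so v_max reached
t_a = (3/2)/(1/2) = 3; v_peak = 3/2
d_cruise = 21/2 − 9/2 = 6; t_c = 6/(3/2) = 4
T = 2·3 + 4 = 10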